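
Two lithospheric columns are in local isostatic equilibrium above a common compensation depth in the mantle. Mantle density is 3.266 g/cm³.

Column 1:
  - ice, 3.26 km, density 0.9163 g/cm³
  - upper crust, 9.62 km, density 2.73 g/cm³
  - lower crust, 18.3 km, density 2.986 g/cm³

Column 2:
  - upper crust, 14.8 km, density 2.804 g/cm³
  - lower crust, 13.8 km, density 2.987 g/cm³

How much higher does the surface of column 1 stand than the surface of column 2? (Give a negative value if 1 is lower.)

For any compensation level in the mantle, the mantle terms cancel and isostasy reduces to e = (Σt_1 − Σt_2) − (Σ(ρt)_1 − Σ(ρt)_2) / ρ_m.
Σt_1 = 31.18 km; Σt_2 = 28.6 km; Σ(ρt)_1 = 83.893538; Σ(ρt)_2 = 82.7198 (in km·g/cm³).
e = (31.18 − 28.6) − (83.893538 − 82.7198) / 3.266 = 2.22 km.

2.22 km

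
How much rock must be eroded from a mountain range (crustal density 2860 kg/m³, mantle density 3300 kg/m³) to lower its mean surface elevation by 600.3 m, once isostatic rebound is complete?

Net drop Δ = e − u = e − e ρ_c/ρ_m = e (ρ_m − ρ_c)/ρ_m.
e = Δ ρ_m/(ρ_m − ρ_c) = 600.3 m × 3300/440 = 4500 m.

4500 m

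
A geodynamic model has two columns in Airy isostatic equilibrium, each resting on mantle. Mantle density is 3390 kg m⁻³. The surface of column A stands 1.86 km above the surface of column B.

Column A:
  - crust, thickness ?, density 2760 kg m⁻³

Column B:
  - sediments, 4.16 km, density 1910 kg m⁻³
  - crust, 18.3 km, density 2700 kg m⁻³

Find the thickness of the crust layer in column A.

39.8 km

Take the compensation level at the base of the deeper column (depth z_c below the surface of column A) and equate Σ ρ_i t_i down to z_c; mantle fills any gap and the z_c terms cancel.
Column A: x×2760 + (z_c − 0 − x)×3390
Column B: 1.86×0 + 4.16×1910 + 18.3×2700 + (z_c − 1.86 − 22.46)×3390
The z_c×3390 term appears on both sides and cancels. Collect the known terms of each column as K = Σ(ρt)_known − 3390 × (depth of known layers): K_A = 0 − 3390×0 = 0; K_B = 57355.6 − 3390×(1.86 + 22.46) = −25089.2.
Balance: K_A − x×(3390 − 2760) = K_B, so x = (K_A − K_B)/(3390 − 2760) = 25089.2/630 = 39.8 km.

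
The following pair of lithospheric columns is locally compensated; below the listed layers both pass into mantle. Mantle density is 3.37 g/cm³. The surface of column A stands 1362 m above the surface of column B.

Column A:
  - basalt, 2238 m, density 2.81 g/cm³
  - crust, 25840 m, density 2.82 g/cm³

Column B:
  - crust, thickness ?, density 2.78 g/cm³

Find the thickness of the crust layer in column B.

Take the compensation level at the base of the deeper column (depth z_c below the surface of column A) and equate Σ ρ_i t_i down to z_c; mantle fills any gap and the z_c terms cancel.
Column A: 2238×2.81 + 25840×2.82 + (z_c − 28078)×3.37
Column B: 1362×0 + x×2.78 + (z_c − 1362 − 0 − x)×3.37
The z_c×3.37 term appears on both sides and cancels. Collect the known terms of each column as K = Σ(ρt)_known − 3.37 × (depth of known layers): K_A = 79157.58 − 3.37×28078 = −15465.28; K_B = 0 − 3.37×(1362 + 0) = −4589.94.
Balance: K_A = K_B − x×(3.37 − 2.78), so x = (K_B − K_A)/(3.37 − 2.78) = 10875.3/0.59 = 18400 m.

18400 m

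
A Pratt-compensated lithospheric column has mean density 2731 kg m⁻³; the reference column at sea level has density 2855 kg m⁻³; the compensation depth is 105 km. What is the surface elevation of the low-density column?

ρ_ref D = ρ (D + h) → h = D (ρ_ref − ρ)/ρ.
h = 105 km × (2855 − 2731)/2731 = 4.77 km.

4.77 km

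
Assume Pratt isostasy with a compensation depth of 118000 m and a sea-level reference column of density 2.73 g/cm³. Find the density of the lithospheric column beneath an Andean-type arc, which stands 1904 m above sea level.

2.69 g/cm³

Pratt balance: ρ_ref D = ρ (D + h).
ρ = ρ_ref D/(D + h) = 2.73 × 118000 m/(118000 m + 1904 m) = 2.69 g/cm³.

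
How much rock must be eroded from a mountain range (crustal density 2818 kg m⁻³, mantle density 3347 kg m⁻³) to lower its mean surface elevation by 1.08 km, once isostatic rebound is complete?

6.83 km

Net drop Δ = e − u = e − e ρ_c/ρ_m = e (ρ_m − ρ_c)/ρ_m.
e = Δ ρ_m/(ρ_m − ρ_c) = 1.08 km × 3347/529 = 6.83 km.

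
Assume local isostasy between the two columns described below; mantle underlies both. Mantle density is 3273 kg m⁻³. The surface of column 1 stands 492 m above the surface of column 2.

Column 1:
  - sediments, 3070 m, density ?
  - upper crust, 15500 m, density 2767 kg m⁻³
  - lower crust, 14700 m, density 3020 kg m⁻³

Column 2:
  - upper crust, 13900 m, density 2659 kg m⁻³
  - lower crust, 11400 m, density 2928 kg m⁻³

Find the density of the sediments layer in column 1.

Take the compensation level at the base of the deeper column (depth z_c below the surface of column 1) and equate Σ ρ_i t_i down to z_c; mantle fills any gap and the z_c terms cancel.
Column 1: 3070×ρ + 15500×2767 + 14700×3020 + (z_c − 33270)×3273
Column 2: 492×0 + 13900×2659 + 11400×2928 + (z_c − 492 − 25300)×3273
The z_c×3273 term appears on both sides and cancels. Collect the known terms of each column as K = Σ(ρt)_known − 3273 × (depth of known layers): K_1 = 87282500 − 3273×33270 = −21610210; K_2 = 70339300 − 3273×(492 + 25300) = −14077916.
Balance: K_1 + 3070×ρ = K_2, so ρ = (K_2 − K_1)/3070 = 7532290/3070 = 2450 kg m⁻³.

2450 kg m⁻³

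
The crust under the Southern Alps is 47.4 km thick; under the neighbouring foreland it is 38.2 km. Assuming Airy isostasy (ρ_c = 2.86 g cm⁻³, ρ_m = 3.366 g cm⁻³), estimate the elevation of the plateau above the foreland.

Excess crust Δ = 47.4 km − 38.2 km = 9.2 km, split between elevation h and root r with h + r = Δ.
Airy balance ρ_c h = (ρ_m − ρ_c) r gives r = h ρ_c/(ρ_m − ρ_c), so h (1 + ρ_c/(ρ_m − ρ_c)) = Δ, i.e. h = Δ (ρ_m − ρ_c)/ρ_m.
h = 9.2 km × 0.506/3.366 = 1.38 km.

1.38 km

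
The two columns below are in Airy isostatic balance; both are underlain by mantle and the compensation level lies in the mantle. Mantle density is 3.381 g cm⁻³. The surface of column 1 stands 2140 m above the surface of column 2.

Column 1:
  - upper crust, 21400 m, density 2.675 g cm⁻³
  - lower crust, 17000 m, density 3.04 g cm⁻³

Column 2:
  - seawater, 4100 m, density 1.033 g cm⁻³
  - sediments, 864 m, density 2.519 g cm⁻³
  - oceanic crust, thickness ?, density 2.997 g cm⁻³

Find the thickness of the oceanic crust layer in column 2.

8590 m

Take the compensation level at the base of the deeper column (depth z_c below the surface of column 1) and equate Σ ρ_i t_i down to z_c; mantle fills any gap and the z_c terms cancel.
Column 1: 21400×2.675 + 17000×3.04 + (z_c − 38400)×3.381
Column 2: 2140×0 + 4100×1.033 + 864×2.519 + x×2.997 + (z_c − 2140 − 4964 − x)×3.381
The z_c×3.381 term appears on both sides and cancels. Collect the known terms of each column as K = Σ(ρt)_known − 3.381 × (depth of known layers): K_1 = 108925 − 3.381×38400 = −20905.4; K_2 = 6411.716 − 3.381×(2140 + 4964) = −17606.908.
Balance: K_1 = K_2 − x×(3.381 − 2.997), so x = (K_2 − K_1)/(3.381 − 2.997) = 3298.49/0.384 = 8590 m.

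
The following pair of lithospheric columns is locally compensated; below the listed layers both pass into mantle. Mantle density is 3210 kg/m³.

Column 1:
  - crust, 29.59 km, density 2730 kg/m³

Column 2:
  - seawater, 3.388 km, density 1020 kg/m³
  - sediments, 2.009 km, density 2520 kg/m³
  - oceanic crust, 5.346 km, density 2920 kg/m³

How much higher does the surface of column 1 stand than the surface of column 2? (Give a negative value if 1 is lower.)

For any compensation level in the mantle, the mantle terms cancel and isostasy reduces to e = (Σt_1 − Σt_2) − (Σ(ρt)_1 − Σ(ρt)_2) / ρ_m.
Σt_1 = 29.59 km; Σt_2 = 10.743 km; Σ(ρt)_1 = 80780.7; Σ(ρt)_2 = 24128.76 (in km·kg/m³).
e = (29.59 − 10.743) − (80780.7 − 24128.76) / 3210 = 1.2 km.

1.2 km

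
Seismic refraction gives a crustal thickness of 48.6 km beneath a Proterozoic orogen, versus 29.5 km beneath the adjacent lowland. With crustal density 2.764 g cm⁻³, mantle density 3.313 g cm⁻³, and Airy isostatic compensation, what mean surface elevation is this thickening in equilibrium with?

3.17 km

Excess crust Δ = 48.6 km − 29.5 km = 19.1 km, split between elevation h and root r with h + r = Δ.
Airy balance ρ_c h = (ρ_m − ρ_c) r gives r = h ρ_c/(ρ_m − ρ_c), so h (1 + ρ_c/(ρ_m − ρ_c)) = Δ, i.e. h = Δ (ρ_m − ρ_c)/ρ_m.
h = 19.1 km × 0.549/3.313 = 3.17 km.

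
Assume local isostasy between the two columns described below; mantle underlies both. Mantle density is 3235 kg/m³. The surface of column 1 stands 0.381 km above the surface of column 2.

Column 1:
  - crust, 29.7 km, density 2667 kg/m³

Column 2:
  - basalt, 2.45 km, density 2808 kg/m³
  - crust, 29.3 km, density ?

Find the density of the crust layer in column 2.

Take the compensation level at the base of the deeper column (depth z_c below the surface of column 1) and equate Σ ρ_i t_i down to z_c; mantle fills any gap and the z_c terms cancel.
Column 1: 29.7×2667 + (z_c − 29.7)×3235
Column 2: 0.381×0 + 2.45×2808 + 29.3×ρ + (z_c − 0.381 − 31.75)×3235
The z_c×3235 term appears on both sides and cancels. Collect the known terms of each column as K = Σ(ρt)_known − 3235 × (depth of known layers): K_1 = 79209.9 − 3235×29.7 = −16869.6; K_2 = 6879.6 − 3235×(0.381 + 31.75) = −97064.185.
Balance: K_1 = K_2 + 29.3×ρ, so ρ = (K_1 − K_2)/29.3 = 80194.6/29.3 = 2740 kg/m³.

2740 kg/m³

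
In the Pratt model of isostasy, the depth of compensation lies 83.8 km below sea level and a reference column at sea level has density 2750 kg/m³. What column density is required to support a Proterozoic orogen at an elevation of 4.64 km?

Pratt balance: ρ_ref D = ρ (D + h).
ρ = ρ_ref D/(D + h) = 2750 × 83.8 km/(83.8 km + 4.64 km) = 2610 kg/m³.

2610 kg/m³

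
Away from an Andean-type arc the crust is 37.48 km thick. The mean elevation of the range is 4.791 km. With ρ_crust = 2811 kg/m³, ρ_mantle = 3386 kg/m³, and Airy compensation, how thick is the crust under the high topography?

Root depth r = h ρ_c / (ρ_m − ρ_c) = 4.791 km × 2811 / 575 = 23.42 km.
Total thickness = T + h + r = 37.48 km + 4.791 km + 23.42 km = 65.7 km.

65.7 km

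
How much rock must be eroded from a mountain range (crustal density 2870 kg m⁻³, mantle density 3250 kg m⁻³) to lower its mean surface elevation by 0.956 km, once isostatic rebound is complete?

8.18 km

Net drop Δ = e − u = e − e ρ_c/ρ_m = e (ρ_m − ρ_c)/ρ_m.
e = Δ ρ_m/(ρ_m − ρ_c) = 0.956 km × 3250/380 = 8.18 km.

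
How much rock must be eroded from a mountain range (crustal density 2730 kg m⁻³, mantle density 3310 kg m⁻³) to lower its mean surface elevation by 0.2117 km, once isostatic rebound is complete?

Net drop Δ = e − u = e − e ρ_c/ρ_m = e (ρ_m − ρ_c)/ρ_m.
e = Δ ρ_m/(ρ_m − ρ_c) = 0.2117 km × 3310/580 = 1.21 km.

1.21 km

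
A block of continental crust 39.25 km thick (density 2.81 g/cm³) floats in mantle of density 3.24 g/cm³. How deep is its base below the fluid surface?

34 km

Draft d = t ρ_obj/ρ_fluid = 39.25 km × 2.81/3.24 = 34 km.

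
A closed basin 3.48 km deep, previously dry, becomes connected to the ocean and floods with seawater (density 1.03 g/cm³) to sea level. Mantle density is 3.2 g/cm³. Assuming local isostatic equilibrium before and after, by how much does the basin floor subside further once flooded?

1.65 km

After flooding the water column is d + s deep. Its weight must equal the weight of mantle displaced by the extra subsidence s: (d + s) ρ_w = s ρ_m.
s = d ρ_w / (ρ_m − ρ_w) = 3.48 km × 1.03/(3.2 − 1.03) = 1.65 km.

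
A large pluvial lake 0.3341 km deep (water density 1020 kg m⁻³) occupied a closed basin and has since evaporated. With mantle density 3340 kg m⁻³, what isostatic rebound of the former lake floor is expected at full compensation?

0.102 km

u = d ρ_w/ρ_m = 0.3341 km × 1020/3340 = 0.102 km.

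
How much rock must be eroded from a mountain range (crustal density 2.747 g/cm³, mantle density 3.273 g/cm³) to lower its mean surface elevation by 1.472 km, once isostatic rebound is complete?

9.16 km

Net drop Δ = e − u = e − e ρ_c/ρ_m = e (ρ_m − ρ_c)/ρ_m.
e = Δ ρ_m/(ρ_m − ρ_c) = 1.472 km × 3.273/0.526 = 9.16 km.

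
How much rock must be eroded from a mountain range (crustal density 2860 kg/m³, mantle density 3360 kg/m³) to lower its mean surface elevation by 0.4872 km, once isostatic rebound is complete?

3.27 km

Net drop Δ = e − u = e − e ρ_c/ρ_m = e (ρ_m − ρ_c)/ρ_m.
e = Δ ρ_m/(ρ_m − ρ_c) = 0.4872 km × 3360/500 = 3.27 km.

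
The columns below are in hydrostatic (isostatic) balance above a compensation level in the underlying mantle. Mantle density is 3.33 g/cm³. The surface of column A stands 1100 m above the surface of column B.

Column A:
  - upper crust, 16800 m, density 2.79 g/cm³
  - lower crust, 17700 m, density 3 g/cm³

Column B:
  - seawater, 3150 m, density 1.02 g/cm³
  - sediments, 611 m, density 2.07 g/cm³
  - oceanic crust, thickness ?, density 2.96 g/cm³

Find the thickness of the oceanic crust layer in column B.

Take the compensation level at the base of the deeper column (depth z_c below the surface of column A) and equate Σ ρ_i t_i down to z_c; mantle fills any gap and the z_c terms cancel.
Column A: 16800×2.79 + 17700×3 + (z_c − 34500)×3.33
Column B: 1100×0 + 3150×1.02 + 611×2.07 + x×2.96 + (z_c − 1100 − 3761 − x)×3.33
The z_c×3.33 term appears on both sides and cancels. Collect the known terms of each column as K = Σ(ρt)_known − 3.33 × (depth of known layers): K_A = 99972 − 3.33×34500 = −14913; K_B = 4477.77 − 3.33×(1100 + 3761) = −11709.36.
Balance: K_A = K_B − x×(3.33 − 2.96), so x = (K_B − K_A)/(3.33 − 2.96) = 3203.64/0.37 = 8660 m.

8660 m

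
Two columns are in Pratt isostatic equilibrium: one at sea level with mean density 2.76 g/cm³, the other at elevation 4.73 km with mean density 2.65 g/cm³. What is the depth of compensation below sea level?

114 km

ρ_ref D = ρ (D + h) → D (ρ_ref − ρ) = ρ h.
D = ρ h/(ρ_ref − ρ) = 2.65 × 4.73 km/(2.76 − 2.65) = 114 km.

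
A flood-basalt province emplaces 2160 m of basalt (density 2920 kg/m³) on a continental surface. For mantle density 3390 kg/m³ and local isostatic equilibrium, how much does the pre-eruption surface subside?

Subaerial loading: s = t ρ_load / ρ_m.
s = 2160 m × 2920/3390 = 1860 m.

1860 m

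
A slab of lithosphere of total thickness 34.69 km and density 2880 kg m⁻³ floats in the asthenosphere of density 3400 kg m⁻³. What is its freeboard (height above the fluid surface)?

5.31 km

Floating equilibrium: submerged depth d = t ρ_obj/ρ_fluid = 34.69 km × 2880/3400 = 29.38 km.
Freeboard = t − d = 34.69 km − 29.38 km = 5.31 km.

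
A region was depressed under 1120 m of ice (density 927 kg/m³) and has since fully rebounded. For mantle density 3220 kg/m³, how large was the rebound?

322 m

Removing the load lets mantle flow back in; uplift u satisfies ρ_ice t = ρ_m u.
u = t ρ_ice/ρ_m = 1120 m × 927/3220 = 322 m.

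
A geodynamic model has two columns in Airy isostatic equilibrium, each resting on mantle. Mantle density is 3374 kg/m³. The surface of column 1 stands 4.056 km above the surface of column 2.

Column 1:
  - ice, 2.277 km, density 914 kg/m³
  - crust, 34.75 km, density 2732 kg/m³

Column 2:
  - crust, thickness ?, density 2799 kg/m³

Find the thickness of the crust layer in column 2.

Take the compensation level at the base of the deeper column (depth z_c below the surface of column 1) and equate Σ ρ_i t_i down to z_c; mantle fills any gap and the z_c terms cancel.
Column 1: 2.277×914 + 34.75×2732 + (z_c − 37.027)×3374
Column 2: 4.056×0 + x×2799 + (z_c − 4.056 − 0 − x)×3374
The z_c×3374 term appears on both sides and cancels. Collect the known terms of each column as K = Σ(ρt)_known − 3374 × (depth of known layers): K_1 = 97018.178 − 3374×37.027 = −27910.92; K_2 = 0 − 3374×(4.056 + 0) = −13684.944.
Balance: K_1 = K_2 − x×(3374 − 2799), so x = (K_2 − K_1)/(3374 − 2799) = 14226/575 = 24.7 km.

24.7 km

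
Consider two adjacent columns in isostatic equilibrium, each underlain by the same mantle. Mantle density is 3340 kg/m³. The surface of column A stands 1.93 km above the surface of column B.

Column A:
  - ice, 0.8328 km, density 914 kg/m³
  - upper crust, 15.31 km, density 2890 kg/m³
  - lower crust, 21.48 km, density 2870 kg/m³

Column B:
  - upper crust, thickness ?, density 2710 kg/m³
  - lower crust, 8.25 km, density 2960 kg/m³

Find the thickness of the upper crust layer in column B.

Take the compensation level at the base of the deeper column (depth z_c below the surface of column A) and equate Σ ρ_i t_i down to z_c; mantle fills any gap and the z_c terms cancel.
Column A: 0.8328×914 + 15.31×2890 + 21.48×2870 + (z_c − 37.6228)×3340
Column B: 1.93×0 + x×2710 + 8.25×2960 + (z_c − 1.93 − 8.25 − x)×3340
The z_c×3340 term appears on both sides and cancels. Collect the known terms of each column as K = Σ(ρt)_known − 3340 × (depth of known layers): K_A = 106654.679 − 3340×37.6228 = −19005.4728; K_B = 24420 − 3340×(1.93 + 8.25) = −9581.2.
Balance: K_A = K_B − x×(3340 − 2710), so x = (K_B − K_A)/(3340 − 2710) = 9424.27/630 = 15 km.

15 km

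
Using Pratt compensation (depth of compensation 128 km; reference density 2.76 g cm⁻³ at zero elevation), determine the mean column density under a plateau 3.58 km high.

Pratt balance: ρ_ref D = ρ (D + h).
ρ = ρ_ref D/(D + h) = 2.76 × 128 km/(128 km + 3.58 km) = 2.68 g cm⁻³.

2.68 g cm⁻³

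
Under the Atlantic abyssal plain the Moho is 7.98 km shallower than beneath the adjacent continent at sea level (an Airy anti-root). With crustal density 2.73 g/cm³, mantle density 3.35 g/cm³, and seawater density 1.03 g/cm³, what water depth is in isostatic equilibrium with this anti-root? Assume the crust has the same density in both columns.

2.91 km

Replacing a thickness d of crust by seawater at the top must be balanced by replacing crust with mantle at the base: d (ρ_c − ρ_w) = a (ρ_m − ρ_c).
d = a (ρ_m − ρ_c)/(ρ_c − ρ_w) = 7.98 km × 0.62/1.7 = 2.91 km.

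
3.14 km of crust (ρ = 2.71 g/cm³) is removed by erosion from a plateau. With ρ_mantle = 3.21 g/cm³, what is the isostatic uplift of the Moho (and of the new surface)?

Unloading: uplift u = e ρ_c/ρ_m = 3.14 km × 2.71/3.21 = 2.65 km.

2.65 km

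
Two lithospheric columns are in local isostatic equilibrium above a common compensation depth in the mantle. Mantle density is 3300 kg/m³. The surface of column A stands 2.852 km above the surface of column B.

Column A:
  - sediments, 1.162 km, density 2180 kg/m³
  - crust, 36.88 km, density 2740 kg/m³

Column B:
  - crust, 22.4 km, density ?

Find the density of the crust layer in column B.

Take the compensation level at the base of the deeper column (depth z_c below the surface of column A) and equate Σ ρ_i t_i down to z_c; mantle fills any gap and the z_c terms cancel.
Column A: 1.162×2180 + 36.88×2740 + (z_c − 38.042)×3300
Column B: 2.852×0 + 22.4×ρ + (z_c − 2.852 − 22.4)×3300
The z_c×3300 term appears on both sides and cancels. Collect the known terms of each column as K = Σ(ρt)_known − 3300 × (depth of known layers): K_A = 103584.36 − 3300×38.042 = −21954.24; K_B = 0 − 3300×(2.852 + 22.4) = −83331.6.
Balance: K_A = K_B + 22.4×ρ, so ρ = (K_A − K_B)/22.4 = 61377.4/22.4 = 2740 kg/m³.

2740 kg/m³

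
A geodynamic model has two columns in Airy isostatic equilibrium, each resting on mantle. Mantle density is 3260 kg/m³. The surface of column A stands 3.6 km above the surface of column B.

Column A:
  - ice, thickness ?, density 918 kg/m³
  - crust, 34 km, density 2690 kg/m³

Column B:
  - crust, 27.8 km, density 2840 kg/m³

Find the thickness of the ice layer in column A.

Take the compensation level at the base of the deeper column (depth z_c below the surface of column A) and equate Σ ρ_i t_i down to z_c; mantle fills any gap and the z_c terms cancel.
Column A: x×918 + 34×2690 + (z_c − 34 − x)×3260
Column B: 3.6×0 + 27.8×2840 + (z_c − 3.6 − 27.8)×3260
The z_c×3260 term appears on both sides and cancels. Collect the known terms of each column as K = Σ(ρt)_known − 3260 × (depth of known layers): K_A = 91460 − 3260×34 = −19380; K_B = 78952 − 3260×(3.6 + 27.8) = −23412.
Balance: K_A − x×(3260 − 918) = K_B, so x = (K_A − K_B)/(3260 − 918) = 4032/2342 = 1.72 km.

1.72 km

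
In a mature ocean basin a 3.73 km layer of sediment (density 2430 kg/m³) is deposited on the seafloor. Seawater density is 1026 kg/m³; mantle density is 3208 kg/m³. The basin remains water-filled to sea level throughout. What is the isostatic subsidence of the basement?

Submarine loading: the sediment displaces seawater, and the subsidence is in turn flooded, so s (ρ_m − ρ_w) = t (ρ_sed − ρ_w).
s = 3.73 km × (2430 − 1026) / (3208 − 1026) = 2.4 km.

2.4 km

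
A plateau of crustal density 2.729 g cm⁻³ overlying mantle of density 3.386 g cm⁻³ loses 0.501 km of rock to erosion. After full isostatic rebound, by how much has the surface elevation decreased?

0.0972 km

Rebound u = e ρ_c/ρ_m = 0.501 km × 2.729/3.386 = 0.4038 km.
Net surface drop = e − u = 0.501 km − 0.4038 km = e (ρ_m − ρ_c)/ρ_m = 0.0972 km.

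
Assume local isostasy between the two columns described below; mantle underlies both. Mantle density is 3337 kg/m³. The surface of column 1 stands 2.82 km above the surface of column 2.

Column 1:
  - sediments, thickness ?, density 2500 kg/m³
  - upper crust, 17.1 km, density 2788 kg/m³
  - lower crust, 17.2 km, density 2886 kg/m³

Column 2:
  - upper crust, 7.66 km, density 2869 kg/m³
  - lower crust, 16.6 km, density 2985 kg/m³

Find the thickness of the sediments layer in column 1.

Take the compensation level at the base of the deeper column (depth z_c below the surface of column 1) and equate Σ ρ_i t_i down to z_c; mantle fills any gap and the z_c terms cancel.
Column 1: x×2500 + 17.1×2788 + 17.2×2886 + (z_c − 34.3 − x)×3337
Column 2: 2.82×0 + 7.66×2869 + 16.6×2985 + (z_c − 2.82 − 24.26)×3337
The z_c×3337 term appears on both sides and cancels. Collect the known terms of each column as K = Σ(ρt)_known − 3337 × (depth of known layers): K_1 = 97314 − 3337×34.3 = −17145.1; K_2 = 71527.54 − 3337×(2.82 + 24.26) = −18838.42.
Balance: K_1 − x×(3337 − 2500) = K_2, so x = (K_1 − K_2)/(3337 − 2500) = 1693.32/837 = 2.02 km.

2.02 km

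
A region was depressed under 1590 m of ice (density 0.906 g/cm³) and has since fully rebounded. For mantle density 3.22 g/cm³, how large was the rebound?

447 m

Removing the load lets mantle flow back in; uplift u satisfies ρ_ice t = ρ_m u.
u = t ρ_ice/ρ_m = 1590 m × 0.906/3.22 = 447 m.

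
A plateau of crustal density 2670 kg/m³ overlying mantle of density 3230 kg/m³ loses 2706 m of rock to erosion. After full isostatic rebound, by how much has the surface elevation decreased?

469 m

Rebound u = e ρ_c/ρ_m = 2706 m × 2670/3230 = 2237 m.
Net surface drop = e − u = 2706 m − 2237 m = e (ρ_m − ρ_c)/ρ_m = 469 m.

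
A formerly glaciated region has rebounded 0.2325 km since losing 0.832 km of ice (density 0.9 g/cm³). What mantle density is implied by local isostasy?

ρ_m = ρ_ice t / u = 0.9 × 0.832 km/0.2325 km = 3.22 g/cm³.

3.22 g/cm³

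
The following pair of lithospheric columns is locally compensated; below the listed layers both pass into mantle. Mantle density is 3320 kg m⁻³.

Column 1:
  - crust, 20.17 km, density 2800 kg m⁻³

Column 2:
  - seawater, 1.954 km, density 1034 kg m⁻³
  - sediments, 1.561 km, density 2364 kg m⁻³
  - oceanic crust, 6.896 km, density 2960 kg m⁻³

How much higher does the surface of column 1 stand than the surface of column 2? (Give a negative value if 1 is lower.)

0.616 km

For any compensation level in the mantle, the mantle terms cancel and isostasy reduces to e = (Σt_1 − Σt_2) − (Σ(ρt)_1 − Σ(ρt)_2) / ρ_m.
Σt_1 = 20.17 km; Σt_2 = 10.411 km; Σ(ρt)_1 = 56476; Σ(ρt)_2 = 26122.8 (in km·kg m⁻³).
e = (20.17 − 10.411) − (56476 − 26122.8) / 3320 = 0.616 km.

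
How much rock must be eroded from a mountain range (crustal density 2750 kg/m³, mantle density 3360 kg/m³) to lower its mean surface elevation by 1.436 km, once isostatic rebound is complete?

Net drop Δ = e − u = e − e ρ_c/ρ_m = e (ρ_m − ρ_c)/ρ_m.
e = Δ ρ_m/(ρ_m − ρ_c) = 1.436 km × 3360/610 = 7.91 km.

7.91 km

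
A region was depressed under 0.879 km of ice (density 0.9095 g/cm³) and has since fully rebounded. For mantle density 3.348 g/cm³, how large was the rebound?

Removing the load lets mantle flow back in; uplift u satisfies ρ_ice t = ρ_m u.
u = t ρ_ice/ρ_m = 0.879 km × 0.9095/3.348 = 0.239 km.

0.239 km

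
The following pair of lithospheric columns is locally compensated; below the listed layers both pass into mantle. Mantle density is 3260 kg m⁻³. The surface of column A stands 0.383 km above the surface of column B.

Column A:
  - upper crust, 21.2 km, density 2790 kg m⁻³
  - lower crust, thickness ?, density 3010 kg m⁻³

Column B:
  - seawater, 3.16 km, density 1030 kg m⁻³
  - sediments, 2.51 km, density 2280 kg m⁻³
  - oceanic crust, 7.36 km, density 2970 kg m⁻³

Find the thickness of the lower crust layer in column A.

11.7 km

Take the compensation level at the base of the deeper column (depth z_c below the surface of column A) and equate Σ ρ_i t_i down to z_c; mantle fills any gap and the z_c terms cancel.
Column A: 21.2×2790 + x×3010 + (z_c − 21.2 − x)×3260
Column B: 0.383×0 + 3.16×1030 + 2.51×2280 + 7.36×2970 + (z_c − 0.383 − 13.03)×3260
The z_c×3260 term appears on both sides and cancels. Collect the known terms of each column as K = Σ(ρt)_known − 3260 × (depth of known layers): K_A = 59148 − 3260×21.2 = −9964; K_B = 30836.8 − 3260×(0.383 + 13.03) = −12889.58.
Balance: K_A − x×(3260 − 3010) = K_B, so x = (K_A − K_B)/(3260 − 3010) = 2925.58/250 = 11.7 km.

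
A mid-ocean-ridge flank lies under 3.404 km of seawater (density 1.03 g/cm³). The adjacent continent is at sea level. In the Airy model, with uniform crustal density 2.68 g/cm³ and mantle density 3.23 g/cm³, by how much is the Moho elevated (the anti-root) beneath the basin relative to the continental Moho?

For local isostatic compensation: replacing crust with seawater at the top is compensated by replacing crust with mantle at the base: d (ρ_c − ρ_w) = a (ρ_m − ρ_c).
a = d (ρ_c − ρ_w)/(ρ_m − ρ_c) = 3.404 km × 1.65/0.55 = 10.2 km.

10.2 km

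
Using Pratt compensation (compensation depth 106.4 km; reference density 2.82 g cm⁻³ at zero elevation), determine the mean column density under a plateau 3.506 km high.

2.73 g cm⁻³

Pratt balance: ρ_ref D = ρ (D + h).
ρ = ρ_ref D/(D + h) = 2.82 × 106.4 km/(106.4 km + 3.506 km) = 2.73 g cm⁻³.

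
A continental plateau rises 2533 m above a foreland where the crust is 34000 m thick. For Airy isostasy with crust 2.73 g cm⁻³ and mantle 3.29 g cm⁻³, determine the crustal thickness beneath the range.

Root depth r = h ρ_c / (ρ_m − ρ_c) = 2533 m × 2.73 / 0.56 = 12350 m.
Total thickness = T + h + r = 34000 m + 2533 m + 12350 m = 48900 m.

48900 m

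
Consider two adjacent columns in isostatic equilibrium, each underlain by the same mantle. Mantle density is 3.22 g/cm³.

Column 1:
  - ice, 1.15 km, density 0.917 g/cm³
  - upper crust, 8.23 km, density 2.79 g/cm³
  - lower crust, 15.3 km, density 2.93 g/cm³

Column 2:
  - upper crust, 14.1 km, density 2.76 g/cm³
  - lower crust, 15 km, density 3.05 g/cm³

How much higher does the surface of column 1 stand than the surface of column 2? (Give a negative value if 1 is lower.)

For any compensation level in the mantle, the mantle terms cancel and isostasy reduces to e = (Σt_1 − Σt_2) − (Σ(ρt)_1 − Σ(ρt)_2) / ρ_m.
Σt_1 = 24.68 km; Σt_2 = 29.1 km; Σ(ρt)_1 = 68.84525; Σ(ρt)_2 = 84.666 (in km·g/cm³).
e = (24.68 − 29.1) − (68.84525 − 84.666) / 3.22 = 0.493 km.

0.493 km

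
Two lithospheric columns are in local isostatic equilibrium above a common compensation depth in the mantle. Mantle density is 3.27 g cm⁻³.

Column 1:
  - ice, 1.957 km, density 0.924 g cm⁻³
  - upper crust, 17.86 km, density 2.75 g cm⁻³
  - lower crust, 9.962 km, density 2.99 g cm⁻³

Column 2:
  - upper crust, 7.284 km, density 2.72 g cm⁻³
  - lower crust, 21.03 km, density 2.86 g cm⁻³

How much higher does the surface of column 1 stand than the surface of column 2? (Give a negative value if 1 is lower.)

1.24 km

For any compensation level in the mantle, the mantle terms cancel and isostasy reduces to e = (Σt_1 − Σt_2) − (Σ(ρt)_1 − Σ(ρt)_2) / ρ_m.
Σt_1 = 29.779 km; Σt_2 = 28.314 km; Σ(ρt)_1 = 80.709648; Σ(ρt)_2 = 79.95828 (in km·g cm⁻³).
e = (29.779 − 28.314) − (80.709648 − 79.95828) / 3.27 = 1.24 km.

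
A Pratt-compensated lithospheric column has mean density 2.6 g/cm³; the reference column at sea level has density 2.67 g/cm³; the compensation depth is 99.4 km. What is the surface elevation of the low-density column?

ρ_ref D = ρ (D + h) → h = D (ρ_ref − ρ)/ρ.
h = 99.4 km × (2.67 − 2.6)/2.6 = 2.68 km.

2.68 km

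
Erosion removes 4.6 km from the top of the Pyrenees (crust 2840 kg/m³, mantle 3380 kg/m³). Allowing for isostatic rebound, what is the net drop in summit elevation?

0.735 km

Rebound u = e ρ_c/ρ_m = 4.6 km × 2840/3380 = 3.865 km.
Net surface drop = e − u = 4.6 km − 3.865 km = e (ρ_m − ρ_c)/ρ_m = 0.735 km.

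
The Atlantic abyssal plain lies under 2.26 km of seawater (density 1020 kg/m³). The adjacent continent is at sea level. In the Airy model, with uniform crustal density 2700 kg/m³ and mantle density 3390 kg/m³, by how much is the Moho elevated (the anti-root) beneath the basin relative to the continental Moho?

5.5 km

Isostatic balance requires: replacing crust with seawater at the top is compensated by replacing crust with mantle at the base: d (ρ_c − ρ_w) = a (ρ_m − ρ_c).
a = d (ρ_c − ρ_w)/(ρ_m − ρ_c) = 2.26 km × 1680/690 = 5.5 km.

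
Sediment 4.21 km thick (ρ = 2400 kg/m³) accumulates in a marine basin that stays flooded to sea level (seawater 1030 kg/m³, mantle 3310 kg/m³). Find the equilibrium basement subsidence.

Submarine loading: the sediment displaces seawater, and the subsidence is in turn flooded, so s (ρ_m − ρ_w) = t (ρ_sed − ρ_w).
s = 4.21 km × (2400 − 1030) / (3310 − 1030) = 2.53 km.

2.53 km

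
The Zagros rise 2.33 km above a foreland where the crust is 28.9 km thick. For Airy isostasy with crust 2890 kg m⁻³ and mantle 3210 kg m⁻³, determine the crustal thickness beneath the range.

Root depth r = h ρ_c / (ρ_m − ρ_c) = 2.33 km × 2890 / 320 = 21.04 km.
Total thickness = T + h + r = 28.9 km + 2.33 km + 21.04 km = 52.3 km.

52.3 km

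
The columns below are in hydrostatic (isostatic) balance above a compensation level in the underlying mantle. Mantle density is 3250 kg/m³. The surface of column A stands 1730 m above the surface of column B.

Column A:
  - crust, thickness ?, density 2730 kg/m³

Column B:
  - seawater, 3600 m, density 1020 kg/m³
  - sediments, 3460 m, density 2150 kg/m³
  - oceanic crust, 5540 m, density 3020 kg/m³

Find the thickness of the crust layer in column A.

36000 m

Take the compensation level at the base of the deeper column (depth z_c below the surface of column A) and equate Σ ρ_i t_i down to z_c; mantle fills any gap and the z_c terms cancel.
Column A: x×2730 + (z_c − 0 − x)×3250
Column B: 1730×0 + 3600×1020 + 3460×2150 + 5540×3020 + (z_c − 1730 − 12600)×3250
The z_c×3250 term appears on both sides and cancels. Collect the known terms of each column as K = Σ(ρt)_known − 3250 × (depth of known layers): K_A = 0 − 3250×0 = 0; K_B = 27841800 − 3250×(1730 + 12600) = −18730700.
Balance: K_A − x×(3250 − 2730) = K_B, so x = (K_A − K_B)/(3250 − 2730) = 18730700/520 = 36000 m.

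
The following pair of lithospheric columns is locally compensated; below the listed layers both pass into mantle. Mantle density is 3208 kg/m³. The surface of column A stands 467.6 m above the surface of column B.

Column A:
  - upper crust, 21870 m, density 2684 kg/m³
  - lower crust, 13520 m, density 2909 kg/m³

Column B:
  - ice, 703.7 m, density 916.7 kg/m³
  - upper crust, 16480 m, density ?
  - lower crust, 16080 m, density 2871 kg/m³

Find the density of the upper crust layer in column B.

2790 kg/m³

Take the compensation level at the base of the deeper column (depth z_c below the surface of column A) and equate Σ ρ_i t_i down to z_c; mantle fills any gap and the z_c terms cancel.
Column A: 21870×2684 + 13520×2909 + (z_c − 35390)×3208
Column B: 467.6×0 + 703.7×916.7 + 16480×ρ + 16080×2871 + (z_c − 467.6 − 33263.7)×3208
The z_c×3208 term appears on both sides and cancels. Collect the known terms of each column as K = Σ(ρt)_known − 3208 × (depth of known layers): K_A = 98028760 − 3208×35390 = −15502360; K_B = 46810761.8 − 3208×(467.6 + 33263.7) = −61399248.6.
Balance: K_A = K_B + 16480×ρ, so ρ = (K_A − K_B)/16480 = 45896900/16480 = 2790 kg/m³.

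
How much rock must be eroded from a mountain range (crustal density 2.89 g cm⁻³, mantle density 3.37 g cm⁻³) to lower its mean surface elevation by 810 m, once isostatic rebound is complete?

Net drop Δ = e − u = e − e ρ_c/ρ_m = e (ρ_m − ρ_c)/ρ_m.
e = Δ ρ_m/(ρ_m − ρ_c) = 810 m × 3.37/0.48 = 5690 m.

5690 m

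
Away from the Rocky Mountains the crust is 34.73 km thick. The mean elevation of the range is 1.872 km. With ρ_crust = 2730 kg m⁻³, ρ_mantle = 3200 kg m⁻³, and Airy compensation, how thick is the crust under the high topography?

47.5 km

Root depth r = h ρ_c / (ρ_m − ρ_c) = 1.872 km × 2730 / 470 = 10.87 km.
Total thickness = T + h + r = 34.73 km + 1.872 km + 10.87 km = 47.5 km.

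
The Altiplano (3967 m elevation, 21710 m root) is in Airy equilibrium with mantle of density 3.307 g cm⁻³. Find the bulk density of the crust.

2.8 g cm⁻³

ρ_c h = (ρ_m − ρ_c) r → ρ_c (h + r) = ρ_m r → ρ_c = ρ_m r / (h + r).
ρ_c = 3.307 × 21710 m / (3967 m + 21710 m) = 2.8 g cm⁻³.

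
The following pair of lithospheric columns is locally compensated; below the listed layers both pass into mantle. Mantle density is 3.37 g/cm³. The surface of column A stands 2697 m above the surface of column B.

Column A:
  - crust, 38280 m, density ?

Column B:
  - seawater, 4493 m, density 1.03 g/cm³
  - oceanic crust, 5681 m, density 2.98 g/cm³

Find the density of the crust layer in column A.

2.8 g/cm³

Take the compensation level at the base of the deeper column (depth z_c below the surface of column A) and equate Σ ρ_i t_i down to z_c; mantle fills any gap and the z_c terms cancel.
Column A: 38280×ρ + (z_c − 38280)×3.37
Column B: 2697×0 + 4493×1.03 + 5681×2.98 + (z_c − 2697 − 10174)×3.37
The z_c×3.37 term appears on both sides and cancels. Collect the known terms of each column as K = Σ(ρt)_known − 3.37 × (depth of known layers): K_A = 0 − 3.37×38280 = −129003.6; K_B = 21557.17 − 3.37×(2697 + 10174) = −21818.1.
Balance: K_A + 38280×ρ = K_B, so ρ = (K_B − K_A)/38280 = 107186/38280 = 2.8 g/cm³.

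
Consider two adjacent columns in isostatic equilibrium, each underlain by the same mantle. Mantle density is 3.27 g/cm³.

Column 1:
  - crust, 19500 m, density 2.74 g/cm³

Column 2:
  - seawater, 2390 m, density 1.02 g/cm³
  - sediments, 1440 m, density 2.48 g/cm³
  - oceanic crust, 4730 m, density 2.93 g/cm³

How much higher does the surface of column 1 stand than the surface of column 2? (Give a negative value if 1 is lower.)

676 m

For any compensation level in the mantle, the mantle terms cancel and isostasy reduces to e = (Σt_1 − Σt_2) − (Σ(ρt)_1 − Σ(ρt)_2) / ρ_m.
Σt_1 = 19500 m; Σt_2 = 8560 m; Σ(ρt)_1 = 53430; Σ(ρt)_2 = 19867.9 (in m·g/cm³).
e = (19500 − 8560) − (53430 − 19867.9) / 3.27 = 676 m.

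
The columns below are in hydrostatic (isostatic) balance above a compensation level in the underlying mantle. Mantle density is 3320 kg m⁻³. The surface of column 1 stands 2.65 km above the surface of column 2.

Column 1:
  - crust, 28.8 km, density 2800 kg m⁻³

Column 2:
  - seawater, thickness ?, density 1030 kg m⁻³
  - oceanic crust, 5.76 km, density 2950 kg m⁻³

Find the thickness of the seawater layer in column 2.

1.77 km

Take the compensation level at the base of the deeper column (depth z_c below the surface of column 1) and equate Σ ρ_i t_i down to z_c; mantle fills any gap and the z_c terms cancel.
Column 1: 28.8×2800 + (z_c − 28.8)×3320
Column 2: 2.65×0 + x×1030 + 5.76×2950 + (z_c − 2.65 − 5.76 − x)×3320
The z_c×3320 term appears on both sides and cancels. Collect the known terms of each column as K = Σ(ρt)_known − 3320 × (depth of known layers): K_1 = 80640 − 3320×28.8 = −14976; K_2 = 16992 − 3320×(2.65 + 5.76) = −10929.2.
Balance: K_1 = K_2 − x×(3320 − 1030), so x = (K_2 − K_1)/(3320 − 1030) = 4046.8/2290 = 1.77 km.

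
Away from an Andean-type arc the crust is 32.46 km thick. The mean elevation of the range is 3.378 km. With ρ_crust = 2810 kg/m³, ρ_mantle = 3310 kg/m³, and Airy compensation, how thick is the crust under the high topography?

54.8 km

Root depth r = h ρ_c / (ρ_m − ρ_c) = 3.378 km × 2810 / 500 = 18.98 km.
Total thickness = T + h + r = 32.46 km + 3.378 km + 18.98 km = 54.8 km.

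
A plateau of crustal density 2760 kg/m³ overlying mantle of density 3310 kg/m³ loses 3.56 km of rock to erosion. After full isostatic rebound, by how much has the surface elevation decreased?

0.592 km

Rebound u = e ρ_c/ρ_m = 3.56 km × 2760/3310 = 2.968 km.
Net surface drop = e − u = 3.56 km − 2.968 km = e (ρ_m − ρ_c)/ρ_m = 0.592 km.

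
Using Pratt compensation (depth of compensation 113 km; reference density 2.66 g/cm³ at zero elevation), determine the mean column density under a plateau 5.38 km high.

2.54 g/cm³

Pratt balance: ρ_ref D = ρ (D + h).
ρ = ρ_ref D/(D + h) = 2.66 × 113 km/(113 km + 5.38 km) = 2.54 g/cm³.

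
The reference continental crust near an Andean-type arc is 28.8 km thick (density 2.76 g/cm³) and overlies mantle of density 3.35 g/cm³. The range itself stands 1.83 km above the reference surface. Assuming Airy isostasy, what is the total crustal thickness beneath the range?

Root depth r = h ρ_c / (ρ_m − ρ_c) = 1.83 km × 2.76 / 0.59 = 8.561 km.
Total thickness = T + h + r = 28.8 km + 1.83 km + 8.561 km = 39.2 km.

39.2 km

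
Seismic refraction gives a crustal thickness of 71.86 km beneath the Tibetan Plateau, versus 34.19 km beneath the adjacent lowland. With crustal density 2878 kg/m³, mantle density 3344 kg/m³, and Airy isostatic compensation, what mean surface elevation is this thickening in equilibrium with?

5.25 km

Excess crust Δ = 71.86 km − 34.19 km = 37.67 km, split between elevation h and root r with h + r = Δ.
Airy balance ρ_c h = (ρ_m − ρ_c) r gives r = h ρ_c/(ρ_m − ρ_c), so h (1 + ρ_c/(ρ_m − ρ_c)) = Δ, i.e. h = Δ (ρ_m − ρ_c)/ρ_m.
h = 37.67 km × 466/3344 = 5.25 km.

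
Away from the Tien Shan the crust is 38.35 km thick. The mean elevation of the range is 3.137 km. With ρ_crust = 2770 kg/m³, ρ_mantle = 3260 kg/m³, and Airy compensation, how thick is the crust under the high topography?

Root depth r = h ρ_c / (ρ_m − ρ_c) = 3.137 km × 2770 / 490 = 17.73 km.
Total thickness = T + h + r = 38.35 km + 3.137 km + 17.73 km = 59.2 km.

59.2 km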